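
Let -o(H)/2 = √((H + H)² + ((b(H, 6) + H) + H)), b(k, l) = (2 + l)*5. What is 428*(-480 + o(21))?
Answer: -205440 - 856*√1846 ≈ -2.4222e+5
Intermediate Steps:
b(k, l) = 10 + 5*l
o(H) = -2*√(40 + 2*H + 4*H²) (o(H) = -2*√((H + H)² + (((10 + 5*6) + H) + H)) = -2*√((2*H)² + (((10 + 30) + H) + H)) = -2*√(4*H² + ((40 + H) + H)) = -2*√(4*H² + (40 + 2*H)) = -2*√(40 + 2*H + 4*H²))
428*(-480 + o(21)) = 428*(-480 - 2*√(40 + 2*21 + 4*21²)) = 428*(-480 - 2*√(40 + 42 + 4*441)) = 428*(-480 - 2*√(40 + 42 + 1764)) = 428*(-480 - 2*√1846) = -205440 - 856*√1846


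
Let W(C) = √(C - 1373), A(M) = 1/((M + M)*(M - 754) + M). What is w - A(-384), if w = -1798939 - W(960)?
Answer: -1571553110401/873600 - I*√413 ≈ -1.7989e+6 - 20.322*I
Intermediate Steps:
A(M) = 1/(M + 2*M*(-754 + M)) (A(M) = 1/((2*M)*(-754 + M) + M) = 1/(2*M*(-754 + M) + M) = 1/(M + 2*M*(-754 + M)))
W(C) = √(-1373 + C)
w = -1798939 - I*√413 (w = -1798939 - √(-1373 + 960) = -1798939 - √(-413) = -1798939 - I*√413 ≈ -1.7989e+6 - 20.322*I)
w - A(-384) = (-1798939 - I*√413) - 1/((-384)*(-1507 + 2*(-384))) = (-1798939 - I*√413) - (-1)/(384*(-1507 - 768)) = (-1798939 - I*√413) - (-1)/(384*(-2275)) = (-1798939 - I*√413) - (-1)*(-1)/(384*2275) = (-1798939 - I*√413) - 1*1/873600 = (-1798939 - I*√413) - 1/873600 = -1571553110401/873600 - I*√413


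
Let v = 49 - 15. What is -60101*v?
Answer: -2043434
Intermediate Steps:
v = 34
-60101*v = -60101*34 = -2043434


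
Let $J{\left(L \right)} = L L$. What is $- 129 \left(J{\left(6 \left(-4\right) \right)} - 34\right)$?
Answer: $-69918$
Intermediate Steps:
$J{\left(L \right)} = L^{2}$
$- 129 \left(J{\left(6 \left(-4\right) \right)} - 34\right) = - 129 \left(\left(6 \left(-4\right)\right)^{2} - 34\right) = - 129 \left(\left(-24\right)^{2} - 34\right) = - 129 \left(576 - 34\right) = \left(-129\right) 542 = -69918$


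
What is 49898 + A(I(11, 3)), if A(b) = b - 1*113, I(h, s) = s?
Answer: 49788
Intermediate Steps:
A(b) = -113 + b (A(b) = b - 113 = -113 + b)
49898 + A(I(11, 3)) = 49898 + (-113 + 3) = 49898 - 110 = 49788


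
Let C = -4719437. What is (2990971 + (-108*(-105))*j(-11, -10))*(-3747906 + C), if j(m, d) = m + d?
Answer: -23309164298033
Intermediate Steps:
j(m, d) = d + m
(2990971 + (-108*(-105))*j(-11, -10))*(-3747906 + C) = (2990971 + (-108*(-105))*(-10 - 11))*(-3747906 - 4719437) = (2990971 + 11340*(-21))*(-8467343) = (2990971 - 238140)*(-8467343) = 2752831*(-8467343) = -23309164298033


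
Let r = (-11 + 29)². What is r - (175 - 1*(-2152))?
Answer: -2003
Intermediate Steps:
r = 324 (r = 18² = 324)
r - (175 - 1*(-2152)) = 324 - (175 - 1*(-2152)) = 324 - (175 + 2152) = 324 - 1*2327 = 324 - 2327 = -2003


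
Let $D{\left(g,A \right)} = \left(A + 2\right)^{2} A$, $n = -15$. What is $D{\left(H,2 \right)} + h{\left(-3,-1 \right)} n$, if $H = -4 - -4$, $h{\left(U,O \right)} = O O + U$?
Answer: $62$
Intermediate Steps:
$h{\left(U,O \right)} = U + O^{2}$ ($h{\left(U,O \right)} = O^{2} + U = U + O^{2}$)
$H = 0$ ($H = -4 + 4 = 0$)
$D{\left(g,A \right)} = A \left(2 + A\right)^{2}$ ($D{\left(g,A \right)} = \left(2 + A\right)^{2} A = A \left(2 + A\right)^{2}$)
$D{\left(H,2 \right)} + h{\left(-3,-1 \right)} n = 2 \left(2 + 2\right)^{2} + \left(-3 + \left(-1\right)^{2}\right) \left(-15\right) = 2 \cdot 4^{2} + \left(-3 + 1\right) \left(-15\right) = 2 \cdot 16 - -30 = 32 + 30 = 62$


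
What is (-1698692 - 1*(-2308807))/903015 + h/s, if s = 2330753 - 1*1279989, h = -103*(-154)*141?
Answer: 24188344109/8625960486 ≈ 2.8041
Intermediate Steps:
h = 2236542 (h = 15862*141 = 2236542)
s = 1050764 (s = 2330753 - 1279989 = 1050764)
(-1698692 - 1*(-2308807))/903015 + h/s = (-1698692 - 1*(-2308807))/903015 + 2236542/1050764 = (-1698692 + 2308807)*(1/903015) + 2236542*(1/1050764) = 610115*(1/903015) + 101661/47762 = 122023/180603 + 101661/47762 = 24188344109/8625960486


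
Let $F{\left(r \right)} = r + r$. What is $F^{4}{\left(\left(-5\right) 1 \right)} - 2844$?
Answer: $7156$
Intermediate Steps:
$F{\left(r \right)} = 2 r$
$F^{4}{\left(\left(-5\right) 1 \right)} - 2844 = \left(2 \left(\left(-5\right) 1\right)\right)^{4} - 2844 = \left(2 \left(-5\right)\right)^{4} - 2844 = \left(-10\right)^{4} - 2844 = 10000 - 2844 = 7156$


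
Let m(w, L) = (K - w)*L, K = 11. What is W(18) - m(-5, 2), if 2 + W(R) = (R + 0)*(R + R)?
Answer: 614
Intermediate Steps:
W(R) = -2 + 2*R² (W(R) = -2 + (R + 0)*(R + R) = -2 + R*(2*R) = -2 + 2*R²)
m(w, L) = L*(11 - w) (m(w, L) = (11 - w)*L = L*(11 - w))
W(18) - m(-5, 2) = (-2 + 2*18²) - 2*(11 - 1*(-5)) = (-2 + 2*324) - 2*(11 + 5) = (-2 + 648) - 2*16 = 646 - 1*32 = 646 - 32 = 614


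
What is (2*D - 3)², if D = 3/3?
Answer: 1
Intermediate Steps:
D = 1 (D = (⅓)*3 = 1)
(2*D - 3)² = (2*1 - 3)² = (2 - 3)² = (-1)² = 1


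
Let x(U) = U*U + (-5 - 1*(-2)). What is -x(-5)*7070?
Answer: -155540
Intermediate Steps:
x(U) = -3 + U² (x(U) = U² + (-5 + 2) = U² - 3 = -3 + U²)
-x(-5)*7070 = -(-3 + (-5)²)*7070 = -(-3 + 25)*7070 = -22*7070 = -1*155540 = -155540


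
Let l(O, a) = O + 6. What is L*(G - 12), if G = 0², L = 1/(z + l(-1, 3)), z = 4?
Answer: -4/3 ≈ -1.3333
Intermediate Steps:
l(O, a) = 6 + O
L = ⅑ (L = 1/(4 + (6 - 1)) = 1/(4 + 5) = 1/9 = ⅑ ≈ 0.11111)
G = 0
L*(G - 12) = (0 - 12)/9 = (⅑)*(-12) = -4/3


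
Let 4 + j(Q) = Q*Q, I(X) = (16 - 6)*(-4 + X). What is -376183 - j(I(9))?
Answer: -378679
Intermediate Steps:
I(X) = -40 + 10*X (I(X) = 10*(-4 + X) = -40 + 10*X)
j(Q) = -4 + Q**2 (j(Q) = -4 + Q*Q = -4 + Q**2)
-376183 - j(I(9)) = -376183 - (-4 + (-40 + 10*9)**2) = -376183 - (-4 + (-40 + 90)**2) = -376183 - (-4 + 50**2) = -376183 - (-4 + 2500) = -376183 - 1*2496 = -376183 - 2496 = -378679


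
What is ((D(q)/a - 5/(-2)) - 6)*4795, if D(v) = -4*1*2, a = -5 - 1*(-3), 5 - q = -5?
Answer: 4795/2 ≈ 2397.5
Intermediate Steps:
q = 10 (q = 5 - 1*(-5) = 5 + 5 = 10)
a = -2 (a = -5 + 3 = -2)
D(v) = -8 (D(v) = -4*2 = -8)
((D(q)/a - 5/(-2)) - 6)*4795 = ((-8/(-2) - 5/(-2)) - 6)*4795 = ((-8*(-½) - 5*(-½)) - 6)*4795 = ((4 + 5/2) - 6)*4795 = (13/2 - 6)*4795 = (½)*4795 = 4795/2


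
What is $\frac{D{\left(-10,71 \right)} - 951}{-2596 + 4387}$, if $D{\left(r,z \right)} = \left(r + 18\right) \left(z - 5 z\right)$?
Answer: $- \frac{3223}{1791} \approx -1.7996$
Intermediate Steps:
$D{\left(r,z \right)} = - 4 z \left(18 + r\right)$ ($D{\left(r,z \right)} = \left(18 + r\right) \left(- 4 z\right) = - 4 z \left(18 + r\right)$)
$\frac{D{\left(-10,71 \right)} - 951}{-2596 + 4387} = \frac{\left(-4\right) 71 \left(18 - 10\right) - 951}{-2596 + 4387} = \frac{\left(-4\right) 71 \cdot 8 - 951}{1791} = \left(-2272 - 951\right) \frac{1}{1791} = \left(-3223\right) \frac{1}{1791} = - \frac{3223}{1791}$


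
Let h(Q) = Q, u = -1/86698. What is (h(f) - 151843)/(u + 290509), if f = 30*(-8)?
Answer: -13185291934/25186549281 ≈ -0.52351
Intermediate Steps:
f = -240
u = -1/86698 (u = -1*1/86698 = -1/86698 ≈ -1.1534e-5)
(h(f) - 151843)/(u + 290509) = (-240 - 151843)/(-1/86698 + 290509) = -152083/25186549281/86698 = -152083*86698/25186549281 = -13185291934/25186549281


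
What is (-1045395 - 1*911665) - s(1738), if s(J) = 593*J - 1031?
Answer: -2986663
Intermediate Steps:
s(J) = -1031 + 593*J
(-1045395 - 1*911665) - s(1738) = (-1045395 - 1*911665) - (-1031 + 593*1738) = (-1045395 - 911665) - (-1031 + 1030634) = -1957060 - 1*1029603 = -1957060 - 1029603 = -2986663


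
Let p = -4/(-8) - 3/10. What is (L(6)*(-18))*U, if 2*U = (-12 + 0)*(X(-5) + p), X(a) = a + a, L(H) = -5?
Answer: 5292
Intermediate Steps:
p = 1/5 (p = -4*(-1/8) - 3*1/10 = 1/2 - 3/10 = 1/5 ≈ 0.20000)
X(a) = 2*a
U = 294/5 (U = ((-12 + 0)*(2*(-5) + 1/5))/2 = (-12*(-10 + 1/5))/2 = (-12*(-49/5))/2 = (1/2)*(588/5) = 294/5 ≈ 58.800)
(L(6)*(-18))*U = -5*(-18)*(294/5) = 90*(294/5) = 5292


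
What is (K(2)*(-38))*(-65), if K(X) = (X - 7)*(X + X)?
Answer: -49400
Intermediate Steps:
K(X) = 2*X*(-7 + X) (K(X) = (-7 + X)*(2*X) = 2*X*(-7 + X))
(K(2)*(-38))*(-65) = ((2*2*(-7 + 2))*(-38))*(-65) = ((2*2*(-5))*(-38))*(-65) = -20*(-38)*(-65) = 760*(-65) = -49400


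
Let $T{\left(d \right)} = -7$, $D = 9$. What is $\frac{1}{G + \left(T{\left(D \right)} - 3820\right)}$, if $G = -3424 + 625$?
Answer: $- \frac{1}{6626} \approx -0.00015092$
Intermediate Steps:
$G = -2799$
$\frac{1}{G + \left(T{\left(D \right)} - 3820\right)} = \frac{1}{-2799 - 3827} = \frac{1}{-6626} = - \frac{1}{6626}$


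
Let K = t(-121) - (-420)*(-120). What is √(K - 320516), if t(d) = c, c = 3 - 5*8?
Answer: 3*I*√41217 ≈ 609.06*I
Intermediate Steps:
c = -37 (c = 3 - 40 = -37)
t(d) = -37
K = -50437 (K = -37 - (-420)*(-120) = -37 - 1*50400 = -37 - 50400 = -50437)
√(K - 320516) = √(-50437 - 320516) = √(-370953) = 3*I*√41217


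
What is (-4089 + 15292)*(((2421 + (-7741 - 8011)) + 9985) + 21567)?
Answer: 204129863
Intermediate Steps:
(-4089 + 15292)*(((2421 + (-7741 - 8011)) + 9985) + 21567) = 11203*(((2421 - 15752) + 9985) + 21567) = 11203*((-13331 + 9985) + 21567) = 11203*(-3346 + 21567) = 11203*18221 = 204129863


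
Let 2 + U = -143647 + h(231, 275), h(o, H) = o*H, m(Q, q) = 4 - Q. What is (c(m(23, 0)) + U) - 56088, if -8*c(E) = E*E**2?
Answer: -1082837/8 ≈ -1.3535e+5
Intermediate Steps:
h(o, H) = H*o
c(E) = -E**3/8 (c(E) = -E*E**2/8 = -E**3/8)
U = -80124 (U = -2 + (-143647 + 275*231) = -2 + (-143647 + 63525) = -2 - 80122 = -80124)
(c(m(23, 0)) + U) - 56088 = (-(4 - 1*23)**3/8 - 80124) - 56088 = (-(4 - 23)**3/8 - 80124) - 56088 = (-1/8*(-19)**3 - 80124) - 56088 = (-1/8*(-6859) - 80124) - 56088 = (6859/8 - 80124) - 56088 = -634133/8 - 56088 = -1082837/8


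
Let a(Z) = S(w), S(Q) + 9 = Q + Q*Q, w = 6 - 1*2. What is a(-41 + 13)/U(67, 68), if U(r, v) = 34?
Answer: 11/34 ≈ 0.32353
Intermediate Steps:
w = 4 (w = 6 - 2 = 4)
S(Q) = -9 + Q + Q² (S(Q) = -9 + (Q + Q*Q) = -9 + (Q + Q²) = -9 + Q + Q²)
a(Z) = 11 (a(Z) = -9 + 4 + 4² = -9 + 4 + 16 = 11)
a(-41 + 13)/U(67, 68) = 11/34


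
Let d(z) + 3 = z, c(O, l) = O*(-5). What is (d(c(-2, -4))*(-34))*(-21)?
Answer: 4998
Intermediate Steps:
c(O, l) = -5*O
d(z) = -3 + z
(d(c(-2, -4))*(-34))*(-21) = ((-3 - 5*(-2))*(-34))*(-21) = ((-3 + 10)*(-34))*(-21) = (7*(-34))*(-21) = -238*(-21) = 4998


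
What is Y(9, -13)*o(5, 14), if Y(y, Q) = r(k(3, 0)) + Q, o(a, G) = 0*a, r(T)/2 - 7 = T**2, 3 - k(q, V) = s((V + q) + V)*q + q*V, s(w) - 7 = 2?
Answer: 0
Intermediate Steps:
s(w) = 9 (s(w) = 7 + 2 = 9)
k(q, V) = 3 - 9*q - V*q (k(q, V) = 3 - (9*q + q*V) = 3 - (9*q + V*q) = 3 + (-9*q - V*q) = 3 - 9*q - V*q)
r(T) = 14 + 2*T**2
o(a, G) = 0
Y(y, Q) = 1166 + Q (Y(y, Q) = (14 + 2*(3 - 9*3 - 1*0*3)**2) + Q = (14 + 2*(3 - 27 + 0)**2) + Q = (14 + 2*(-24)**2) + Q = (14 + 2*576) + Q = (14 + 1152) + Q = 1166 + Q)
Y(9, -13)*o(5, 14) = (1166 - 13)*0 = 1153*0 = 0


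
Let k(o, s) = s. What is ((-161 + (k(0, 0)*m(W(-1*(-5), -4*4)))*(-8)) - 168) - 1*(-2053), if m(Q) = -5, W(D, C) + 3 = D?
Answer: 1724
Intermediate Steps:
W(D, C) = -3 + D
((-161 + (k(0, 0)*m(W(-1*(-5), -4*4)))*(-8)) - 168) - 1*(-2053) = ((-161 + (0*(-5))*(-8)) - 168) - 1*(-2053) = ((-161 + 0*(-8)) - 168) + 2053 = ((-161 + 0) - 168) + 2053 = (-161 - 168) + 2053 = -329 + 2053 = 1724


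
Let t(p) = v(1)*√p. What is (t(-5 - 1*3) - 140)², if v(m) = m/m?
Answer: 19592 - 560*I*√2 ≈ 19592.0 - 791.96*I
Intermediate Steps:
v(m) = 1
t(p) = √p (t(p) = 1*√p = √p)
(t(-5 - 1*3) - 140)² = (√(-5 - 1*3) - 140)² = (√(-5 - 3) - 140)² = (√(-8) - 140)² = (2*I*√2 - 140)² = (-140 + 2*I*√2)²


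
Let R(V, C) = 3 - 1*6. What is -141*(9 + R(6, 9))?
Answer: -846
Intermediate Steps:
R(V, C) = -3 (R(V, C) = 3 - 6 = -3)
-141*(9 + R(6, 9)) = -141*(9 - 3) = -141*6 = -846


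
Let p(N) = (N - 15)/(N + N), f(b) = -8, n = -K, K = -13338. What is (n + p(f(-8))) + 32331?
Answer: 730727/16 ≈ 45670.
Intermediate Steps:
n = 13338 (n = -1*(-13338) = 13338)
p(N) = (-15 + N)/(2*N) (p(N) = (-15 + N)/((2*N)) = (-15 + N)*(1/(2*N)) = (-15 + N)/(2*N))
(n + p(f(-8))) + 32331 = (13338 + (½)*(-15 - 8)/(-8)) + 32331 = (13338 + (½)*(-⅛)*(-23)) + 32331 = (13338 + 23/16) + 32331 = 213431/16 + 32331 = 730727/16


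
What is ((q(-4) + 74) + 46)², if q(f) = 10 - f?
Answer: 17956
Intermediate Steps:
((q(-4) + 74) + 46)² = (((10 - 1*(-4)) + 74) + 46)² = (((10 + 4) + 74) + 46)² = ((14 + 74) + 46)² = (88 + 46)² = 134² = 17956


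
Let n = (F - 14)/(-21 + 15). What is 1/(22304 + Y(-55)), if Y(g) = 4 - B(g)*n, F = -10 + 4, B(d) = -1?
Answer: 3/66934 ≈ 4.4820e-5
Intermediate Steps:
F = -6
n = 10/3 (n = (-6 - 14)/(-21 + 15) = -20/(-6) = -20*(-⅙) = 10/3 ≈ 3.3333)
Y(g) = 22/3 (Y(g) = 4 - (-1)*10/3 = 4 - 1*(-10/3) = 4 + 10/3 = 22/3)
1/(22304 + Y(-55)) = 1/(22304 + 22/3) = 1/(66934/3) = 3/66934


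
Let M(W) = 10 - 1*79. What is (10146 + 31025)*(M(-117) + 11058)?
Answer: 452428119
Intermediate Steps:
M(W) = -69 (M(W) = 10 - 79 = -69)
(10146 + 31025)*(M(-117) + 11058) = (10146 + 31025)*(-69 + 11058) = 41171*10989 = 452428119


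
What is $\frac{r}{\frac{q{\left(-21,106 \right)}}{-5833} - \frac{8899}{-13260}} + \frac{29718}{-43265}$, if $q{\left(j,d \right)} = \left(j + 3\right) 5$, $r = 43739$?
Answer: $\frac{146364709707966594}{2297426316755} \approx 63708.0$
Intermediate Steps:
$q{\left(j,d \right)} = 15 + 5 j$ ($q{\left(j,d \right)} = \left(3 + j\right) 5 = 15 + 5 j$)
$\frac{r}{\frac{q{\left(-21,106 \right)}}{-5833} - \frac{8899}{-13260}} + \frac{29718}{-43265} = \frac{43739}{\frac{15 + 5 \left(-21\right)}{-5833} - \frac{8899}{-13260}} + \frac{29718}{-43265} = \frac{43739}{\left(15 - 105\right) \left(- \frac{1}{5833}\right) - - \frac{8899}{13260}} + 29718 \left(- \frac{1}{43265}\right) = \frac{43739}{\left(-90\right) \left(- \frac{1}{5833}\right) + \frac{8899}{13260}} - \frac{29718}{43265} = \frac{43739}{\frac{90}{5833} + \frac{8899}{13260}} - \frac{29718}{43265} = \frac{43739}{\frac{53101267}{77345580}} - \frac{29718}{43265} = 43739 \cdot \frac{77345580}{53101267} - \frac{29718}{43265} = \frac{3383018323620}{53101267} - \frac{29718}{43265} = \frac{146364709707966594}{2297426316755}$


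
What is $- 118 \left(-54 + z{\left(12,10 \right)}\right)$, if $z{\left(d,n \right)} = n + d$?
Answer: $3776$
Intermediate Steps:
$z{\left(d,n \right)} = d + n$
$- 118 \left(-54 + z{\left(12,10 \right)}\right) = - 118 \left(-54 + \left(12 + 10\right)\right) = - 118 \left(-54 + 22\right) = \left(-118\right) \left(-32\right) = 3776$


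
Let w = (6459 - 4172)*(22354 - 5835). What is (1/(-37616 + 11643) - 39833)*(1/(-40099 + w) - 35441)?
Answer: 691878462980978159315/490095627471 ≈ 1.4117e+9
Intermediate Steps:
w = 37778953 (w = 2287*16519 = 37778953)
(1/(-37616 + 11643) - 39833)*(1/(-40099 + w) - 35441) = (1/(-37616 + 11643) - 39833)*(1/(-40099 + 37778953) - 35441) = (1/(-25973) - 39833)*(1/37738854 - 35441) = (-1/25973 - 39833)*(1/37738854 - 35441) = -1034582510/25973*(-1337502724613/37738854) = 691878462980978159315/490095627471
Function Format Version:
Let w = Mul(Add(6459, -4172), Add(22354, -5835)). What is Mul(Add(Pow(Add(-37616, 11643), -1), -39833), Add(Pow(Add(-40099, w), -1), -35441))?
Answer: Rational(691878462980978159315, 490095627471) ≈ 1.4117e+9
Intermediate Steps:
w = 37778953 (w = Mul(2287, 16519) = 37778953)
Mul(Add(Pow(Add(-37616, 11643), -1), -39833), Add(Pow(Add(-40099, w), -1), -35441)) = Mul(Add(Pow(Add(-37616, 11643), -1), -39833), Add(Pow(Add(-40099, 37778953), -1), -35441)) = Mul(Add(Pow(-25973, -1), -39833), Add(Pow(37738854, -1), -35441)) = Mul(Add(Rational(-1, 25973), -39833), Add(Rational(1, 37738854), -35441)) = Mul(Rational(-1034582510, 25973), Rational(-1337502724613, 37738854)) = Rational(691878462980978159315, 490095627471)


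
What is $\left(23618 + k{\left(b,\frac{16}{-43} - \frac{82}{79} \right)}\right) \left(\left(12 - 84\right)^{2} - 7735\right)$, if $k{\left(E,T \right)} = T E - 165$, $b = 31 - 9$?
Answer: $- \frac{202968940011}{3397} \approx -5.9749 \cdot 10^{7}$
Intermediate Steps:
$b = 22$ ($b = 31 - 9 = 22$)
$k{\left(E,T \right)} = -165 + E T$ ($k{\left(E,T \right)} = E T - 165 = -165 + E T$)
$\left(23618 + k{\left(b,\frac{16}{-43} - \frac{82}{79} \right)}\right) \left(\left(12 - 84\right)^{2} - 7735\right) = \left(23618 - \left(165 - 22 \left(\frac{16}{-43} - \frac{82}{79}\right)\right)\right) \left(\left(12 - 84\right)^{2} - 7735\right) = \left(23618 - \left(165 - 22 \left(16 \left(- \frac{1}{43}\right) - \frac{82}{79}\right)\right)\right) \left(\left(-72\right)^{2} - 7735\right) = \left(23618 - \left(165 - 22 \left(- \frac{16}{43} - \frac{82}{79}\right)\right)\right) \left(5184 - 7735\right) = \left(23618 + \left(-165 + 22 \left(- \frac{4790}{3397}\right)\right)\right) \left(-2551\right) = \left(23618 - \frac{665885}{3397}\right) \left(-2551\right) = \frac{79564461}{3397} \left(-2551\right) = - \frac{202968940011}{3397}$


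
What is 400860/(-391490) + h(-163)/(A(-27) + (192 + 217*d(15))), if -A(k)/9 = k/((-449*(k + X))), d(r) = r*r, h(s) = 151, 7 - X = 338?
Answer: -28626455447404/28041684360063 ≈ -1.0209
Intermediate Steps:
X = -331 (X = 7 - 1*338 = 7 - 338 = -331)
d(r) = r²
A(k) = -9*k/(148619 - 449*k) (A(k) = -9*k/((-449*(k - 331))) = -9*k/((-449*(-331 + k))) = -9*k/(148619 - 449*k))
400860/(-391490) + h(-163)/(A(-27) + (192 + 217*d(15))) = 400860/(-391490) + 151/((9/449)*(-27)/(-331 - 27) + (192 + 217*15²)) = 400860*(-1/391490) + 151/((9/449)*(-27)/(-358) + (192 + 217*225)) = -40086/39149 + 151/((9/449)*(-27)*(-1/358) + (192 + 48825)) = -40086/39149 + 151/(243/160742 + 49017) = -40086/39149 + 151/(7879090857/160742) = -40086/39149 + 151*(160742/7879090857) = -40086/39149 + 24272042/7879090857 = -28626455447404/28041684360063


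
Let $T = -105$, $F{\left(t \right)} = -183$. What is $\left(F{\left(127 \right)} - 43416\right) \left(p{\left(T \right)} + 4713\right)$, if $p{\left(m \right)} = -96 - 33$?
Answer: $-199857816$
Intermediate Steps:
$p{\left(m \right)} = -129$ ($p{\left(m \right)} = -96 - 33 = -129$)
$\left(F{\left(127 \right)} - 43416\right) \left(p{\left(T \right)} + 4713\right) = \left(-183 - 43416\right) \left(-129 + 4713\right) = \left(-43599\right) 4584 = -199857816$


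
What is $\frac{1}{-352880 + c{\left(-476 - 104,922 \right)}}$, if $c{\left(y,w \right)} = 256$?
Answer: $- \frac{1}{352624} \approx -2.8359 \cdot 10^{-6}$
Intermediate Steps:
$\frac{1}{-352880 + c{\left(-476 - 104,922 \right)}} = \frac{1}{-352880 + 256} = \frac{1}{-352624} = - \frac{1}{352624}$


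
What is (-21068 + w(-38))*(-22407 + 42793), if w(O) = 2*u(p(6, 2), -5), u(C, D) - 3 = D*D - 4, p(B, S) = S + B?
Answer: -428513720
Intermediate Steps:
p(B, S) = B + S
u(C, D) = -1 + D² (u(C, D) = 3 + (D*D - 4) = 3 + (D² - 4) = 3 + (-4 + D²) = -1 + D²)
w(O) = 48 (w(O) = 2*(-1 + (-5)²) = 2*(-1 + 25) = 2*24 = 48)
(-21068 + w(-38))*(-22407 + 42793) = (-21068 + 48)*(-22407 + 42793) = -21020*20386 = -428513720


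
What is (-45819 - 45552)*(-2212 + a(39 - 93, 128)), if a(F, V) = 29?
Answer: 199462893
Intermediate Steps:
(-45819 - 45552)*(-2212 + a(39 - 93, 128)) = (-45819 - 45552)*(-2212 + 29) = -91371*(-2183) = 199462893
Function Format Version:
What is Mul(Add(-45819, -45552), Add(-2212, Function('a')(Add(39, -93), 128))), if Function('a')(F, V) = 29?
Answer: 199462893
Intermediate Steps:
Mul(Add(-45819, -45552), Add(-2212, Function('a')(Add(39, -93), 128))) = Mul(Add(-45819, -45552), Add(-2212, 29)) = Mul(-91371, -2183) = 199462893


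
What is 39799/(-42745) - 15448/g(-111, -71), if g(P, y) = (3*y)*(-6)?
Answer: -355593941/27314055 ≈ -13.019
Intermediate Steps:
g(P, y) = -18*y
39799/(-42745) - 15448/g(-111, -71) = 39799/(-42745) - 15448/((-18*(-71))) = 39799*(-1/42745) - 15448/1278 = -39799/42745 - 15448*1/1278 = -39799/42745 - 7724/639 = -355593941/27314055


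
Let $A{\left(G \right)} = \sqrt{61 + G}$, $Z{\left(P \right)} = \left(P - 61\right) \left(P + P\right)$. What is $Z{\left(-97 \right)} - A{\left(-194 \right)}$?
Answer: $30652 - i \sqrt{133} \approx 30652.0 - 11.533 i$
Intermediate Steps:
$Z{\left(P \right)} = 2 P \left(-61 + P\right)$ ($Z{\left(P \right)} = \left(-61 + P\right) 2 P = 2 P \left(-61 + P\right)$)
$Z{\left(-97 \right)} - A{\left(-194 \right)} = 2 \left(-97\right) \left(-61 - 97\right) - \sqrt{61 - 194} = 2 \left(-97\right) \left(-158\right) - \sqrt{-133} = 30652 - i \sqrt{133}$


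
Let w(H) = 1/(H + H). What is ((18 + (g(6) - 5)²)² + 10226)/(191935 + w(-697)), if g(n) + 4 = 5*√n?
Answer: 168432838/267557389 - 752760*√6/3223583 ≈ 0.057524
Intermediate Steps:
w(H) = 1/(2*H)
g(n) = -4 + 5*√n
((18 + (g(6) - 5)²)² + 10226)/(191935 + w(-697)) = ((18 + ((-4 + 5*√6) - 5)²)² + 10226)/(191935 + (½)/(-697)) = ((18 + (-9 + 5*√6)²)² + 10226)/(191935 + (½)*(-1/697)) = (10226 + (18 + (-9 + 5*√6)²)²)/(191935 - 1/1394) = (10226 + (18 + (-9 + 5*√6)²)²)/(267557389/1394) = (10226 + (18 + (-9 + 5*√6)²)²)*(1394/267557389) = 14255044/267557389 + 1394*(18 + (-9 + 5*√6)²)²/267557389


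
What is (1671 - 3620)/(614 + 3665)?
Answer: -1949/4279 ≈ -0.45548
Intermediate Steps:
(1671 - 3620)/(614 + 3665) = -1949/4279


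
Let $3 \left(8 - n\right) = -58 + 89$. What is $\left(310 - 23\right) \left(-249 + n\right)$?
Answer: $- \frac{216398}{3} \approx -72133.0$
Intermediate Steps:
$n = - \frac{7}{3}$ ($n = 8 - \frac{-58 + 89}{3} = 8 - \frac{31}{3} = - \frac{7}{3} \approx -2.3333$)
$\left(310 - 23\right) \left(-249 + n\right) = \left(310 - 23\right) \left(-249 - \frac{7}{3}\right) = 287 \left(- \frac{754}{3}\right) = - \frac{216398}{3}$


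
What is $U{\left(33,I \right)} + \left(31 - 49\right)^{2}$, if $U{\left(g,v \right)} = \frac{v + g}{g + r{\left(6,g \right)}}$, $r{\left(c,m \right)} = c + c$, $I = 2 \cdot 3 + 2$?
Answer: $\frac{14621}{45} \approx 324.91$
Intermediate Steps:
$I = 8$ ($I = 6 + 2 = 8$)
$r{\left(c,m \right)} = 2 c$
$U{\left(g,v \right)} = \frac{g + v}{12 + g}$ ($U{\left(g,v \right)} = \frac{v + g}{g + 2 \cdot 6} = \frac{g + v}{g + 12} = \frac{g + v}{12 + g}$)
$U{\left(33,I \right)} + \left(31 - 49\right)^{2} = \frac{33 + 8}{12 + 33} + \left(31 - 49\right)^{2} = \frac{1}{45} \cdot 41 + \left(-18\right)^{2} = \frac{1}{45} \cdot 41 + 324 = \frac{41}{45} + 324 = \frac{14621}{45}$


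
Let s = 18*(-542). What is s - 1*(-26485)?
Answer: 16729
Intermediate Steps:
s = -9756
s - 1*(-26485) = -9756 - 1*(-26485) = -9756 + 26485 = 16729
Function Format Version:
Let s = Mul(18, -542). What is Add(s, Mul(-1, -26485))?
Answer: 16729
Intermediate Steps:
s = -9756
Add(s, Mul(-1, -26485)) = Add(-9756, Mul(-1, -26485)) = Add(-9756, 26485) = 16729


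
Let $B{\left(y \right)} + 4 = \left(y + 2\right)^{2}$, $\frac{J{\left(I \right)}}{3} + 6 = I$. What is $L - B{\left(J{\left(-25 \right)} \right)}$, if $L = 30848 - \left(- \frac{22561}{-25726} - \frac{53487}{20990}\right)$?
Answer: $\frac{3047247075428}{134997185} \approx 22573.0$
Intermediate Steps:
$J{\left(I \right)} = -18 + 3 I$
$L = \frac{4164618775673}{134997185}$ ($L = 30848 - \left(\left(-22561\right) \left(- \frac{1}{25726}\right) - \frac{53487}{20990}\right) = 30848 - \left(\frac{22561}{25726} - \frac{53487}{20990}\right) = 30848 - - \frac{225612793}{134997185} = 30848 + \frac{225612793}{134997185} = \frac{4164618775673}{134997185} \approx 30850.0$)
$B{\left(y \right)} = -4 + \left(2 + y\right)^{2}$ ($B{\left(y \right)} = -4 + \left(y + 2\right)^{2} = -4 + \left(2 + y\right)^{2}$)
$L - B{\left(J{\left(-25 \right)} \right)} = \frac{4164618775673}{134997185} - \left(-18 + 3 \left(-25\right)\right) \left(4 + \left(-18 + 3 \left(-25\right)\right)\right) = \frac{4164618775673}{134997185} - \left(-18 - 75\right) \left(4 - 93\right) = \frac{4164618775673}{134997185} - - 93 \left(4 - 93\right) = \frac{4164618775673}{134997185} - \left(-93\right) \left(-89\right) = \frac{4164618775673}{134997185} - 8277 = \frac{3047247075428}{134997185}$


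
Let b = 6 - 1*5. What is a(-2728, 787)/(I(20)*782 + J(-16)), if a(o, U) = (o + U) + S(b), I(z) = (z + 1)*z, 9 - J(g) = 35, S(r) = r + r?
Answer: -1939/328414 ≈ -0.0059041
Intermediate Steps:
b = 1 (b = 6 - 5 = 1)
S(r) = 2*r
J(g) = -26 (J(g) = 9 - 1*35 = 9 - 35 = -26)
I(z) = z*(1 + z) (I(z) = (1 + z)*z = z*(1 + z))
a(o, U) = 2 + U + o (a(o, U) = (o + U) + 2*1 = (U + o) + 2 = 2 + U + o)
a(-2728, 787)/(I(20)*782 + J(-16)) = (2 + 787 - 2728)/((20*(1 + 20))*782 - 26) = -1939/((20*21)*782 - 26) = -1939/(420*782 - 26) = -1939/(328440 - 26) = -1939/328414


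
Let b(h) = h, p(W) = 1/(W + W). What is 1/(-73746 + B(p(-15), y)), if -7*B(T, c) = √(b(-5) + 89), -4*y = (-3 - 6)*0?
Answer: -86037/6344884600 + √21/19034653800 ≈ -1.3560e-5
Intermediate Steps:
p(W) = 1/(2*W)
y = 0 (y = -(-3 - 6)*0/4 = -(-9)*0/4 = -¼*0 = 0)
B(T, c) = -2*√21/7 (B(T, c) = -√(-5 + 89)/7 = -2*√21/7)
1/(-73746 + B(p(-15), y)) = 1/(-73746 - 2*√21/7)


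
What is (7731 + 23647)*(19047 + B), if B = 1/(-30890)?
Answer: 9230808735181/15445 ≈ 5.9766e+8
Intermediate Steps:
B = -1/30890 ≈ -3.2373e-5
(7731 + 23647)*(19047 + B) = (7731 + 23647)*(19047 - 1/30890) = 31378*(588361829/30890) = 9230808735181/15445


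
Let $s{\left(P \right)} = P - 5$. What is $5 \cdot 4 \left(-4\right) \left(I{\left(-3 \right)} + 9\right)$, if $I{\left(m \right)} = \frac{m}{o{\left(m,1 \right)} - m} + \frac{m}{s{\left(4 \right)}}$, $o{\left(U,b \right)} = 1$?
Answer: $-900$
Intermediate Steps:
$s{\left(P \right)} = -5 + P$
$I{\left(m \right)} = - m + \frac{m}{1 - m}$ ($I{\left(m \right)} = \frac{m}{1 - m} + \frac{m}{-5 + 4} = \frac{m}{1 - m} + \frac{m}{-1} = \frac{m}{1 - m} + m \left(-1\right) = \frac{m}{1 - m} - m = - m + \frac{m}{1 - m}$)
$5 \cdot 4 \left(-4\right) \left(I{\left(-3 \right)} + 9\right) = 5 \cdot 4 \left(-4\right) \left(- \frac{\left(-3\right)^{2}}{-1 - 3} + 9\right) = 20 \left(-4\right) \left(\left(-1\right) 9 \frac{1}{-4} + 9\right) = - 80 \left(\left(-1\right) 9 \left(- \frac{1}{4}\right) + 9\right) = - 80 \left(\frac{9}{4} + 9\right) = \left(-80\right) \frac{45}{4} = -900$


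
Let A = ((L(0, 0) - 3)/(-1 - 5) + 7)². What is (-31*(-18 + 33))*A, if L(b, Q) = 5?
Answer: -62000/3 ≈ -20667.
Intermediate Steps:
A = 400/9 (A = ((5 - 3)/(-1 - 5) + 7)² = (2/(-6) + 7)² = (2*(-⅙) + 7)² = (-⅓ + 7)² = (20/3)² = 400/9 ≈ 44.444)
(-31*(-18 + 33))*A = -31*(-18 + 33)*(400/9) = -31*15*(400/9) = -465*400/9 = -62000/3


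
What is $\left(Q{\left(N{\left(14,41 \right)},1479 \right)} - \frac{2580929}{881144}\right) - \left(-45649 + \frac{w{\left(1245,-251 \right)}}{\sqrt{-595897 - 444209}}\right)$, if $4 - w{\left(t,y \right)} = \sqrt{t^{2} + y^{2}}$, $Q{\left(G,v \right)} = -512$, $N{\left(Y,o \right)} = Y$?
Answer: $\frac{39769615799}{881144} + \frac{i \sqrt{1040106} \left(4 - \sqrt{1613026}\right)}{1040106} \approx 45134.0 - 1.2414 i$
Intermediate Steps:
$w{\left(t,y \right)} = 4 - \sqrt{t^{2} + y^{2}}$
$\left(Q{\left(N{\left(14,41 \right)},1479 \right)} - \frac{2580929}{881144}\right) - \left(-45649 + \frac{w{\left(1245,-251 \right)}}{\sqrt{-595897 - 444209}}\right) = \left(-512 - \frac{2580929}{881144}\right) + \left(45649 - \frac{4 - \sqrt{1245^{2} + \left(-251\right)^{2}}}{\sqrt{-595897 - 444209}}\right) = \left(-512 - \frac{2580929}{881144}\right) + \left(45649 - \frac{4 - \sqrt{1550025 + 63001}}{\sqrt{-1040106}}\right) = \left(-512 - \frac{2580929}{881144}\right) + \left(45649 - \frac{4 - \sqrt{1613026}}{i \sqrt{1040106}}\right) = - \frac{453726657}{881144} + \left(45649 - \left(4 - \sqrt{1613026}\right) \left(- \frac{i \sqrt{1040106}}{1040106}\right)\right) = - \frac{453726657}{881144} + \left(45649 - - \frac{i \sqrt{1040106} \left(4 - \sqrt{1613026}\right)}{1040106}\right) = - \frac{453726657}{881144} + \left(45649 + \frac{i \sqrt{1040106} \left(4 - \sqrt{1613026}\right)}{1040106}\right) = \frac{39769615799}{881144} + \frac{i \sqrt{1040106} \left(4 - \sqrt{1613026}\right)}{1040106}$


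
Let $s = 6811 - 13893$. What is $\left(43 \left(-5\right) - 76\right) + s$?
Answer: $-7373$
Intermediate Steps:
$s = -7082$ ($s = 6811 - 13893 = -7082$)
$\left(43 \left(-5\right) - 76\right) + s = \left(43 \left(-5\right) - 76\right) - 7082 = \left(-215 - 76\right) - 7082 = -291 - 7082 = -7373$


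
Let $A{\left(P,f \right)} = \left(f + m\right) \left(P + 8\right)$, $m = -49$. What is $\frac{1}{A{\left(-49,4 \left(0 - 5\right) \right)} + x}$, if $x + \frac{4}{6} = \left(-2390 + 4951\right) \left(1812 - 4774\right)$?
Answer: $- \frac{3}{22748561} \approx -1.3188 \cdot 10^{-7}$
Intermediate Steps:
$A{\left(P,f \right)} = \left(-49 + f\right) \left(8 + P\right)$ ($A{\left(P,f \right)} = \left(f - 49\right) \left(P + 8\right) = \left(-49 + f\right) \left(8 + P\right)$)
$x = - \frac{22757048}{3}$ ($x = - \frac{2}{3} + \left(-2390 + 4951\right) \left(1812 - 4774\right) = - \frac{2}{3} + 2561 \left(-2962\right) = - \frac{2}{3} - 7585682 = - \frac{22757048}{3} \approx -7.5857 \cdot 10^{6}$)
$\frac{1}{A{\left(-49,4 \left(0 - 5\right) \right)} + x} = \frac{1}{\left(-392 - -2401 + 8 \cdot 4 \left(0 - 5\right) - 49 \cdot 4 \left(0 - 5\right)\right) - \frac{22757048}{3}} = \frac{1}{\left(-392 + 2401 + 8 \cdot 4 \left(-5\right) - 49 \cdot 4 \left(-5\right)\right) - \frac{22757048}{3}} = \frac{1}{\left(-392 + 2401 + 8 \left(-20\right) - -980\right) - \frac{22757048}{3}} = \frac{1}{\left(-392 + 2401 - 160 + 980\right) - \frac{22757048}{3}} = \frac{1}{2829 - \frac{22757048}{3}} = \frac{1}{- \frac{22748561}{3}} = - \frac{3}{22748561}$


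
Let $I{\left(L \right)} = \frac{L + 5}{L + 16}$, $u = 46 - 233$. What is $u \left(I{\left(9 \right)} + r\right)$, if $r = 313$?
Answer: $- \frac{1465893}{25} \approx -58636.0$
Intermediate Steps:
$u = -187$
$I{\left(L \right)} = \frac{5 + L}{16 + L}$
$u \left(I{\left(9 \right)} + r\right) = - 187 \left(\frac{5 + 9}{16 + 9} + 313\right) = - 187 \left(\frac{1}{25} \cdot 14 + 313\right) = - 187 \left(\frac{14}{25} + 313\right) = \left(-187\right) \frac{7839}{25} = - \frac{1465893}{25}$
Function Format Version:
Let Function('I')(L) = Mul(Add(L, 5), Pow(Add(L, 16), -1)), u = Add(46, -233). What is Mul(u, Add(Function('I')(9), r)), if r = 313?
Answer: Rational(-1465893, 25) ≈ -58636.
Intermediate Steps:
u = -187
Function('I')(L) = Mul(Pow(Add(16, L), -1), Add(5, L)) (Function('I')(L) = Mul(Add(5, L), Pow(Add(16, L), -1)) = Mul(Pow(Add(16, L), -1), Add(5, L)))
Mul(u, Add(Function('I')(9), r)) = Mul(-187, Add(Mul(Pow(Add(16, 9), -1), Add(5, 9)), 313)) = Mul(-187, Add(Mul(Pow(25, -1), 14), 313)) = Mul(-187, Add(Mul(Rational(1, 25), 14), 313)) = Mul(-187, Add(Rational(14, 25), 313)) = Mul(-187, Rational(7839, 25)) = Rational(-1465893, 25)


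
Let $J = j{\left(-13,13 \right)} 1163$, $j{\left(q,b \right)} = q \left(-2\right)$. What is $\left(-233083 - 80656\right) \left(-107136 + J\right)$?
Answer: $24125901622$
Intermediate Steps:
$j{\left(q,b \right)} = - 2 q$
$J = 30238$ ($J = \left(-2\right) \left(-13\right) 1163 = 26 \cdot 1163 = 30238$)
$\left(-233083 - 80656\right) \left(-107136 + J\right) = \left(-233083 - 80656\right) \left(-107136 + 30238\right) = \left(-313739\right) \left(-76898\right) = 24125901622$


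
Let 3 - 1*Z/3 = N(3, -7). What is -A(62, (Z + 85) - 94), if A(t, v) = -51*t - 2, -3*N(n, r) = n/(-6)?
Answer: 3164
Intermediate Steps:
N(n, r) = n/18 (N(n, r) = -n/(3*(-6)) = -n*(-1)/(3*6) = -(-1)*n/18 = n/18)
Z = 17/2 (Z = 9 - 3/6 = 9 - 3*1/6 = 9 - 1/2 = 17/2 ≈ 8.5000)
A(t, v) = -2 - 51*t
-A(62, (Z + 85) - 94) = -(-2 - 51*62) = -(-2 - 3162) = -1*(-3164) = 3164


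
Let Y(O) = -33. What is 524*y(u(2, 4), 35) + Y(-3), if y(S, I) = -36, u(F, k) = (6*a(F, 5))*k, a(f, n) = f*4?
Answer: -18897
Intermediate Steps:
a(f, n) = 4*f
u(F, k) = 24*F*k (u(F, k) = (6*(4*F))*k = (24*F)*k = 24*F*k)
524*y(u(2, 4), 35) + Y(-3) = 524*(-36) - 33 = -18864 - 33 = -18897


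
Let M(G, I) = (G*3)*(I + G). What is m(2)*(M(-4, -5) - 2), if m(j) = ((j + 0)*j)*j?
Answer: 848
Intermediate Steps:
M(G, I) = 3*G*(G + I) (M(G, I) = (3*G)*(G + I) = 3*G*(G + I))
m(j) = j³ (m(j) = (j*j)*j = j²*j = j³)
m(2)*(M(-4, -5) - 2) = 2³*(3*(-4)*(-4 - 5) - 2) = 8*(3*(-4)*(-9) - 2) = 8*(108 - 2) = 8*106 = 848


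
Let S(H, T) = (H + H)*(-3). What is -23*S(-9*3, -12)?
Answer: -3726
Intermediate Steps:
S(H, T) = -6*H (S(H, T) = (2*H)*(-3) = -6*H)
-23*S(-9*3, -12) = -(-138)*(-9*3) = -(-138)*(-27) = -23*162 = -3726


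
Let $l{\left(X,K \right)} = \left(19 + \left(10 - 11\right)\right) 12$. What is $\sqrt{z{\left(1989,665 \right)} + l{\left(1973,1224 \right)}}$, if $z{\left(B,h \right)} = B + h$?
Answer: $\sqrt{2870} \approx 53.572$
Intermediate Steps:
$l{\left(X,K \right)} = 216$ ($l{\left(X,K \right)} = \left(19 - 1\right) 12 = 18 \cdot 12 = 216$)
$\sqrt{z{\left(1989,665 \right)} + l{\left(1973,1224 \right)}} = \sqrt{\left(1989 + 665\right) + 216} = \sqrt{2654 + 216} = \sqrt{2870}$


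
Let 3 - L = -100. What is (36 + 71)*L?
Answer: 11021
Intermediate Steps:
L = 103 (L = 3 - 1*(-100) = 3 + 100 = 103)
(36 + 71)*L = (36 + 71)*103 = 107*103 = 11021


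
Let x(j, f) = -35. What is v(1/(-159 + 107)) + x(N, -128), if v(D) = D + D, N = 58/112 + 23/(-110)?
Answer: -911/26 ≈ -35.038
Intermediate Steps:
N = 951/3080 (N = 58*(1/112) + 23*(-1/110) = 29/56 - 23/110 = 951/3080 ≈ 0.30877)
v(D) = 2*D
v(1/(-159 + 107)) + x(N, -128) = 2/(-159 + 107) - 35 = 2/(-52) - 35 = 2*(-1/52) - 35 = -1/26 - 35 = -911/26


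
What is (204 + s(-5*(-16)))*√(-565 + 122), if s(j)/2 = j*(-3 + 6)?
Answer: 684*I*√443 ≈ 14397.0*I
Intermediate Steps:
s(j) = 6*j (s(j) = 2*(j*(-3 + 6)) = 2*(j*3) = 2*(3*j) = 6*j)
(204 + s(-5*(-16)))*√(-565 + 122) = (204 + 6*(-5*(-16)))*√(-565 + 122) = (204 + 6*80)*√(-443) = (204 + 480)*(I*√443) = 684*(I*√443) = 684*I*√443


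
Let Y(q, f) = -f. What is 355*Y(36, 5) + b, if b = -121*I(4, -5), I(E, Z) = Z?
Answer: -1170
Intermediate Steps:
b = 605 (b = -121*(-5) = 605)
355*Y(36, 5) + b = 355*(-1*5) + 605 = 355*(-5) + 605 = -1775 + 605 = -1170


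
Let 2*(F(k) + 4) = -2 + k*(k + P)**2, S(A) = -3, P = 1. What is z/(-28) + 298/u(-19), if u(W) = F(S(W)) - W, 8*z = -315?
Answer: 1237/32 ≈ 38.656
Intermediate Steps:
z = -315/8 (z = (1/8)*(-315) = -315/8 ≈ -39.375)
F(k) = -5 + k*(1 + k)**2/2 (F(k) = -4 + (-2 + k*(k + 1)**2)/2 = -4 + (-2 + k*(1 + k)**2)/2 = -4 + (-1 + k*(1 + k)**2/2) = -5 + k*(1 + k)**2/2)
u(W) = -11 - W (u(W) = (-5 + (1/2)*(-3)*(1 - 3)**2) - W = (-5 + (1/2)*(-3)*(-2)**2) - W = (-5 + (1/2)*(-3)*4) - W = (-5 - 6) - W = -11 - W)
z/(-28) + 298/u(-19) = -315/8/(-28) + 298/(-11 - 1*(-19)) = -315/8*(-1/28) + 298/(-11 + 19) = 45/32 + 298/8 = 45/32 + 298*(1/8) = 45/32 + 149/4 = 1237/32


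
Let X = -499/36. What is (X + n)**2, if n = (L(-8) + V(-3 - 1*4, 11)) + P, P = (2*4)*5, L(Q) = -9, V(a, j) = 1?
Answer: 426409/1296 ≈ 329.02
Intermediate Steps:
P = 40 (P = 8*5 = 40)
X = -499/36 (X = -499*1/36 = -499/36 ≈ -13.861)
n = 32 (n = (-9 + 1) + 40 = -8 + 40 = 32)
(X + n)**2 = (-499/36 + 32)**2 = (653/36)**2 = 426409/1296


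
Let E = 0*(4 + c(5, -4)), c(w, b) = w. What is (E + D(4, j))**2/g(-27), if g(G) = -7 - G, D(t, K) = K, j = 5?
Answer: 5/4 ≈ 1.2500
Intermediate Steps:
E = 0 (E = 0*(4 + 5) = 0*9 = 0)
(E + D(4, j))**2/g(-27) = (0 + 5)**2/(-7 - 1*(-27)) = 5**2/(-7 + 27) = 25/20 = 25*(1/20) = 5/4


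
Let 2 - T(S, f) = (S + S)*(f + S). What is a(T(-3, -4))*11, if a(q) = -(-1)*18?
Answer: 198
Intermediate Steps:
T(S, f) = 2 - 2*S*(S + f) (T(S, f) = 2 - (S + S)*(f + S) = 2 - 2*S*(S + f))
a(q) = 18 (a(q) = -1*(-18) = 18)
a(T(-3, -4))*11 = 18*11 = 198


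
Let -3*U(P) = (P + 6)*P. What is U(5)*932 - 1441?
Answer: -55583/3 ≈ -18528.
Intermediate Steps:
U(P) = -P*(6 + P)/3 (U(P) = -(P + 6)*P/3 = -(6 + P)*P/3 = -P*(6 + P)/3)
U(5)*932 - 1441 = -1/3*5*(6 + 5)*932 - 1441 = -1/3*5*11*932 - 1441 = -55/3*932 - 1441 = -51260/3 - 1441 = -55583/3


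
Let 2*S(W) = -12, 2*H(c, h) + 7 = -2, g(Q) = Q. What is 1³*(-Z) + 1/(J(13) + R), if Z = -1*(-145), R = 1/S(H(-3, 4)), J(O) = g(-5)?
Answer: -4501/31 ≈ -145.19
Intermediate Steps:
J(O) = -5
H(c, h) = -9/2 (H(c, h) = -7/2 + (½)*(-2) = -7/2 - 1 = -9/2)
S(W) = -6 (S(W) = (½)*(-12) = -6)
R = -⅙ (R = 1/(-6) = -⅙ ≈ -0.16667)
Z = 145
1³*(-Z) + 1/(J(13) + R) = 1³*(-1*145) + 1/(-5 - ⅙) = 1*(-145) + 1/(-31/6) = -145 - 6/31 = -4501/31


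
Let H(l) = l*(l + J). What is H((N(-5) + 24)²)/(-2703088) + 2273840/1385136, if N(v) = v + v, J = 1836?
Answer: 21854409113/14625564453 ≈ 1.4943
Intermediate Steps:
N(v) = 2*v
H(l) = l*(1836 + l) (H(l) = l*(l + 1836) = l*(1836 + l))
H((N(-5) + 24)²)/(-2703088) + 2273840/1385136 = ((2*(-5) + 24)²*(1836 + (2*(-5) + 24)²))/(-2703088) + 2273840/1385136 = ((-10 + 24)²*(1836 + (-10 + 24)²))*(-1/2703088) + 2273840*(1/1385136) = (14²*(1836 + 14²))*(-1/2703088) + 142115/86571 = (196*(1836 + 196))*(-1/2703088) + 142115/86571 = (196*2032)*(-1/2703088) + 142115/86571 = 398272*(-1/2703088) + 142115/86571 = -24892/168943 + 142115/86571 = 21854409113/14625564453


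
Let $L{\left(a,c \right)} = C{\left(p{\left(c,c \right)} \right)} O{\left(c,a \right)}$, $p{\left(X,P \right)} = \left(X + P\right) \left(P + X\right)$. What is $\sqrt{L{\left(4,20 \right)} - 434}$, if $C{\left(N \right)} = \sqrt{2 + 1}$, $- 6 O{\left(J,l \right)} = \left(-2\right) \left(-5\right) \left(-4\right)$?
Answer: $\frac{\sqrt{-3906 + 60 \sqrt{3}}}{3} \approx 20.554 i$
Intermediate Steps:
$p{\left(X,P \right)} = \left(P + X\right)^{2}$ ($p{\left(X,P \right)} = \left(P + X\right) \left(P + X\right) = \left(P + X\right)^{2}$)
$O{\left(J,l \right)} = \frac{20}{3}$ ($O{\left(J,l \right)} = - \frac{\left(-2\right) \left(-5\right) \left(-4\right)}{6} = - \frac{10 \left(-4\right)}{6} = \left(- \frac{1}{6}\right) \left(-40\right) = \frac{20}{3}$)
$C{\left(N \right)} = \sqrt{3}$
$L{\left(a,c \right)} = \frac{20 \sqrt{3}}{3}$ ($L{\left(a,c \right)} = \sqrt{3} \cdot \frac{20}{3} = \frac{20 \sqrt{3}}{3}$)
$\sqrt{L{\left(4,20 \right)} - 434} = \sqrt{\frac{20 \sqrt{3}}{3} - 434} = \sqrt{-434 + \frac{20 \sqrt{3}}{3}}$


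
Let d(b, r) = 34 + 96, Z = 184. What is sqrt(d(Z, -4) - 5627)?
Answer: I*sqrt(5497) ≈ 74.142*I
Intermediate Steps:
d(b, r) = 130
sqrt(d(Z, -4) - 5627) = sqrt(130 - 5627) = sqrt(-5497) = I*sqrt(5497)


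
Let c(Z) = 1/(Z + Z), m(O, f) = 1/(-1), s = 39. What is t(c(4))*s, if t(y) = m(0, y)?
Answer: -39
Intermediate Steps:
m(O, f) = -1
c(Z) = 1/(2*Z)
t(y) = -1
t(c(4))*s = -1*39 = -39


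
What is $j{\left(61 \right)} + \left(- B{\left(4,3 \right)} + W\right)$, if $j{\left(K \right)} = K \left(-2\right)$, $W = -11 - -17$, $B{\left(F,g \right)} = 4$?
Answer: $-120$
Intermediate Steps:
$W = 6$ ($W = -11 + 17 = 6$)
$j{\left(K \right)} = - 2 K$
$j{\left(61 \right)} + \left(- B{\left(4,3 \right)} + W\right) = \left(-2\right) 61 + \left(\left(-1\right) 4 + 6\right) = -122 + \left(-4 + 6\right) = -122 + 2 = -120$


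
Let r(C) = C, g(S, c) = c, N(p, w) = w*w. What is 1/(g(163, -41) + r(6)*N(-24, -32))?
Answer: 1/6103 ≈ 0.00016385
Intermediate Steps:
N(p, w) = w²
1/(g(163, -41) + r(6)*N(-24, -32)) = 1/(-41 + 6*(-32)²) = 1/(-41 + 6*1024) = 1/(-41 + 6144) = 1/6103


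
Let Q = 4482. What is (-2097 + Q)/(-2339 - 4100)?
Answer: -2385/6439 ≈ -0.37040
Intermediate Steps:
(-2097 + Q)/(-2339 - 4100) = (-2097 + 4482)/(-2339 - 4100) = 2385/(-6439) = 2385*(-1/6439) = -2385/6439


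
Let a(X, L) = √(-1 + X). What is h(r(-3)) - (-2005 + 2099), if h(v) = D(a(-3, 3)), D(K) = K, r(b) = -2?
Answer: -94 + 2*I ≈ -94.0 + 2.0*I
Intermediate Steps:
h(v) = 2*I (h(v) = √(-1 - 3) = √(-4) = 2*I)
h(r(-3)) - (-2005 + 2099) = 2*I - (-2005 + 2099) = 2*I - 1*94 = 2*I - 94 = -94 + 2*I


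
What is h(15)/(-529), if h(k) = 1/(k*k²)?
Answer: -1/1785375 ≈ -5.6011e-7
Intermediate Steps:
h(k) = k⁻³ (h(k) = 1/(k³) = k⁻³)
h(15)/(-529) = 1/(15³*(-529)) = (1/3375)*(-1/529) = -1/1785375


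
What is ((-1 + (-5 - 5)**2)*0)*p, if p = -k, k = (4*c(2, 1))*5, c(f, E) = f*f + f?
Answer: 0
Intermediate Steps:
c(f, E) = f + f**2 (c(f, E) = f**2 + f = f + f**2)
k = 120 (k = (4*(2*(1 + 2)))*5 = (4*(2*3))*5 = (4*6)*5 = 24*5 = 120)
p = -120 (p = -1*120 = -120)
((-1 + (-5 - 5)**2)*0)*p = ((-1 + (-5 - 5)**2)*0)*(-120) = ((-1 + (-10)**2)*0)*(-120) = ((-1 + 100)*0)*(-120) = (99*0)*(-120) = 0*(-120) = 0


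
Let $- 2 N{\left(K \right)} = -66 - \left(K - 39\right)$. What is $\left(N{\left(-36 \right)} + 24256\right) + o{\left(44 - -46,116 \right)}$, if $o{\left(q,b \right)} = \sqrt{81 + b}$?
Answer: $\frac{48503}{2} + \sqrt{197} \approx 24266.0$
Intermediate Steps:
$N{\left(K \right)} = \frac{27}{2} + \frac{K}{2}$ ($N{\left(K \right)} = - \frac{-66 - \left(K - 39\right)}{2} = - \frac{-66 - \left(-39 + K\right)}{2} = - \frac{-27 - K}{2} = \frac{27}{2} + \frac{K}{2}$)
$\left(N{\left(-36 \right)} + 24256\right) + o{\left(44 - -46,116 \right)} = \left(\left(\frac{27}{2} + \frac{1}{2} \left(-36\right)\right) + 24256\right) + \sqrt{81 + 116} = \left(\left(\frac{27}{2} - 18\right) + 24256\right) + \sqrt{197} = \left(- \frac{9}{2} + 24256\right) + \sqrt{197} = \frac{48503}{2} + \sqrt{197}$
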